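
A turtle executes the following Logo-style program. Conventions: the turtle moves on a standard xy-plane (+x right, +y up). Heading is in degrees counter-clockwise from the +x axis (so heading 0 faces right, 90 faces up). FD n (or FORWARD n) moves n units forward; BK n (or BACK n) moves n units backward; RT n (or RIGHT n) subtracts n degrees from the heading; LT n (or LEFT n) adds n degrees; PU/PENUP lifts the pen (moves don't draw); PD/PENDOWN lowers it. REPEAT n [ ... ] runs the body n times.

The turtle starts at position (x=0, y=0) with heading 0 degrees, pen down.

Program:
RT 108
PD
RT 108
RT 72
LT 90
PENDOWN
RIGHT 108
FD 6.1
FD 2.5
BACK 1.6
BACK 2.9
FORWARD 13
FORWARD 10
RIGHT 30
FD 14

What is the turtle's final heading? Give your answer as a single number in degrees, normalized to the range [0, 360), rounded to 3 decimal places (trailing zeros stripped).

Executing turtle program step by step:
Start: pos=(0,0), heading=0, pen down
RT 108: heading 0 -> 252
PD: pen down
RT 108: heading 252 -> 144
RT 72: heading 144 -> 72
LT 90: heading 72 -> 162
PD: pen down
RT 108: heading 162 -> 54
FD 6.1: (0,0) -> (3.585,4.935) [heading=54, draw]
FD 2.5: (3.585,4.935) -> (5.055,6.958) [heading=54, draw]
BK 1.6: (5.055,6.958) -> (4.114,5.663) [heading=54, draw]
BK 2.9: (4.114,5.663) -> (2.41,3.317) [heading=54, draw]
FD 13: (2.41,3.317) -> (10.051,13.834) [heading=54, draw]
FD 10: (10.051,13.834) -> (15.929,21.924) [heading=54, draw]
RT 30: heading 54 -> 24
FD 14: (15.929,21.924) -> (28.719,27.619) [heading=24, draw]
Final: pos=(28.719,27.619), heading=24, 7 segment(s) drawn

Answer: 24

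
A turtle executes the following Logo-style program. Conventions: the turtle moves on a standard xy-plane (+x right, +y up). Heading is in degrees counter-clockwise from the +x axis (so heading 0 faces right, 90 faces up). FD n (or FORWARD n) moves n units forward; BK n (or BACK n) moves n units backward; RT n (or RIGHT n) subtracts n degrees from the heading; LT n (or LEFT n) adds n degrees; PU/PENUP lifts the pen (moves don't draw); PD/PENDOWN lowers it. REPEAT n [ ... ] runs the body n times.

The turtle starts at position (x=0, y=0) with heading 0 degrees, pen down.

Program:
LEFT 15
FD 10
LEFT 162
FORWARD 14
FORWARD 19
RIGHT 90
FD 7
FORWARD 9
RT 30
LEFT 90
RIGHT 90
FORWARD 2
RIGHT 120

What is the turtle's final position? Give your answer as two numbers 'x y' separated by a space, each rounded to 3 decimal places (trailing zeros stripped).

Answer: -21.369 21.971

Derivation:
Executing turtle program step by step:
Start: pos=(0,0), heading=0, pen down
LT 15: heading 0 -> 15
FD 10: (0,0) -> (9.659,2.588) [heading=15, draw]
LT 162: heading 15 -> 177
FD 14: (9.659,2.588) -> (-4.322,3.321) [heading=177, draw]
FD 19: (-4.322,3.321) -> (-23.296,4.315) [heading=177, draw]
RT 90: heading 177 -> 87
FD 7: (-23.296,4.315) -> (-22.929,11.306) [heading=87, draw]
FD 9: (-22.929,11.306) -> (-22.458,20.293) [heading=87, draw]
RT 30: heading 87 -> 57
LT 90: heading 57 -> 147
RT 90: heading 147 -> 57
FD 2: (-22.458,20.293) -> (-21.369,21.971) [heading=57, draw]
RT 120: heading 57 -> 297
Final: pos=(-21.369,21.971), heading=297, 6 segment(s) drawn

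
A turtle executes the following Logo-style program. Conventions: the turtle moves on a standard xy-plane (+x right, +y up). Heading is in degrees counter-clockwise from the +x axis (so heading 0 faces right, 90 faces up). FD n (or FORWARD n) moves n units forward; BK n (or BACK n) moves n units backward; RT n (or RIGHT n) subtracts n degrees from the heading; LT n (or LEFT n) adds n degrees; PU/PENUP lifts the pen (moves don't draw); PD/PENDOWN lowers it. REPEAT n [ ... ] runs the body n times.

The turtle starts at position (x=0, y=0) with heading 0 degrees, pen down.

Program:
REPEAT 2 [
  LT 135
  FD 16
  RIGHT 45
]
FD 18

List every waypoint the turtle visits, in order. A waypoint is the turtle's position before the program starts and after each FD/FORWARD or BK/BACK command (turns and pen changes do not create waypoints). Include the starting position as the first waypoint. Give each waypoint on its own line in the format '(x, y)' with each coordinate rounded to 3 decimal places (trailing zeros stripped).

Executing turtle program step by step:
Start: pos=(0,0), heading=0, pen down
REPEAT 2 [
  -- iteration 1/2 --
  LT 135: heading 0 -> 135
  FD 16: (0,0) -> (-11.314,11.314) [heading=135, draw]
  RT 45: heading 135 -> 90
  -- iteration 2/2 --
  LT 135: heading 90 -> 225
  FD 16: (-11.314,11.314) -> (-22.627,0) [heading=225, draw]
  RT 45: heading 225 -> 180
]
FD 18: (-22.627,0) -> (-40.627,0) [heading=180, draw]
Final: pos=(-40.627,0), heading=180, 3 segment(s) drawn
Waypoints (4 total):
(0, 0)
(-11.314, 11.314)
(-22.627, 0)
(-40.627, 0)

Answer: (0, 0)
(-11.314, 11.314)
(-22.627, 0)
(-40.627, 0)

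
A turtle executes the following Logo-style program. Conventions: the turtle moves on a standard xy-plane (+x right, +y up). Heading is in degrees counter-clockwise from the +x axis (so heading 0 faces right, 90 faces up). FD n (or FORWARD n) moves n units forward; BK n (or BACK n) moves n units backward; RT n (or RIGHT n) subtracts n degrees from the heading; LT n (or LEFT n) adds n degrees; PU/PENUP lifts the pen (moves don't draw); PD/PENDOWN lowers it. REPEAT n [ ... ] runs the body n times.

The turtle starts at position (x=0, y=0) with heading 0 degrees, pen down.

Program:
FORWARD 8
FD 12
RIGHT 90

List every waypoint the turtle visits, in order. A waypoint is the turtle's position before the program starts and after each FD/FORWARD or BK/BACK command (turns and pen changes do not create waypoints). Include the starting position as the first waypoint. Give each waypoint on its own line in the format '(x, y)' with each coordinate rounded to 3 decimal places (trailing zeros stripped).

Executing turtle program step by step:
Start: pos=(0,0), heading=0, pen down
FD 8: (0,0) -> (8,0) [heading=0, draw]
FD 12: (8,0) -> (20,0) [heading=0, draw]
RT 90: heading 0 -> 270
Final: pos=(20,0), heading=270, 2 segment(s) drawn
Waypoints (3 total):
(0, 0)
(8, 0)
(20, 0)

Answer: (0, 0)
(8, 0)
(20, 0)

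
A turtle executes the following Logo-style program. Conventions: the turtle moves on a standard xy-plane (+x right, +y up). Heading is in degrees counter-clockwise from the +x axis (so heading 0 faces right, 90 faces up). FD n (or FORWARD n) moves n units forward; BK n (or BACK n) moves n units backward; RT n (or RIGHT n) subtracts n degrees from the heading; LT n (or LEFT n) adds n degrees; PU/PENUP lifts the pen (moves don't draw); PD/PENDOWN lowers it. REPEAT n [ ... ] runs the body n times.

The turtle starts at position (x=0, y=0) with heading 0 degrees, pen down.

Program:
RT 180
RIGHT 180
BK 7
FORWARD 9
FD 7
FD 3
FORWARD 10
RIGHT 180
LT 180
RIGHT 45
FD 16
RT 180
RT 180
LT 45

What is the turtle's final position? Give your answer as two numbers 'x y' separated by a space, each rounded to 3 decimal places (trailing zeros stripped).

Answer: 33.314 -11.314

Derivation:
Executing turtle program step by step:
Start: pos=(0,0), heading=0, pen down
RT 180: heading 0 -> 180
RT 180: heading 180 -> 0
BK 7: (0,0) -> (-7,0) [heading=0, draw]
FD 9: (-7,0) -> (2,0) [heading=0, draw]
FD 7: (2,0) -> (9,0) [heading=0, draw]
FD 3: (9,0) -> (12,0) [heading=0, draw]
FD 10: (12,0) -> (22,0) [heading=0, draw]
RT 180: heading 0 -> 180
LT 180: heading 180 -> 0
RT 45: heading 0 -> 315
FD 16: (22,0) -> (33.314,-11.314) [heading=315, draw]
RT 180: heading 315 -> 135
RT 180: heading 135 -> 315
LT 45: heading 315 -> 0
Final: pos=(33.314,-11.314), heading=0, 6 segment(s) drawn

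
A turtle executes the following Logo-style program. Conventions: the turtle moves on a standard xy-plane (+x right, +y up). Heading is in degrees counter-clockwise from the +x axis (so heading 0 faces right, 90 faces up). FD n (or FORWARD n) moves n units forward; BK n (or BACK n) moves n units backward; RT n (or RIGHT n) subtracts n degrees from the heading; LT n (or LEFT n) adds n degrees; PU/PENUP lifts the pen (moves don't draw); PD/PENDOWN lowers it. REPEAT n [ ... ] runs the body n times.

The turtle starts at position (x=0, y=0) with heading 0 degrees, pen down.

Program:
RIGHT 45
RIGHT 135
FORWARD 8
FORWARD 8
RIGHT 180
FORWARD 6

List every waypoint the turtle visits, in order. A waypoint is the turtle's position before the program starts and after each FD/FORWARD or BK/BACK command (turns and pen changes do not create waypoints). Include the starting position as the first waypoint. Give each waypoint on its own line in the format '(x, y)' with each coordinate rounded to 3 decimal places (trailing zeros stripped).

Executing turtle program step by step:
Start: pos=(0,0), heading=0, pen down
RT 45: heading 0 -> 315
RT 135: heading 315 -> 180
FD 8: (0,0) -> (-8,0) [heading=180, draw]
FD 8: (-8,0) -> (-16,0) [heading=180, draw]
RT 180: heading 180 -> 0
FD 6: (-16,0) -> (-10,0) [heading=0, draw]
Final: pos=(-10,0), heading=0, 3 segment(s) drawn
Waypoints (4 total):
(0, 0)
(-8, 0)
(-16, 0)
(-10, 0)

Answer: (0, 0)
(-8, 0)
(-16, 0)
(-10, 0)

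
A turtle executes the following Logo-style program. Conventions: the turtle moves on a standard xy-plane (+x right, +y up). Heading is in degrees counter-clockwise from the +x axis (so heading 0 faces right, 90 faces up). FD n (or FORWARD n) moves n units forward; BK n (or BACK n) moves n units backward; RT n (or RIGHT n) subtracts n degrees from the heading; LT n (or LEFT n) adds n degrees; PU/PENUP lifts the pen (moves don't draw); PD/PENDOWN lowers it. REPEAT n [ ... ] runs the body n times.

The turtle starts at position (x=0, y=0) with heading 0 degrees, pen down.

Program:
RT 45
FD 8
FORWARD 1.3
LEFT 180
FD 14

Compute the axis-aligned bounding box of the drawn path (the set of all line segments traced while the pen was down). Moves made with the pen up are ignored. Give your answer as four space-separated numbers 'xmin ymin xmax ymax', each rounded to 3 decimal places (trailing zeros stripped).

Executing turtle program step by step:
Start: pos=(0,0), heading=0, pen down
RT 45: heading 0 -> 315
FD 8: (0,0) -> (5.657,-5.657) [heading=315, draw]
FD 1.3: (5.657,-5.657) -> (6.576,-6.576) [heading=315, draw]
LT 180: heading 315 -> 135
FD 14: (6.576,-6.576) -> (-3.323,3.323) [heading=135, draw]
Final: pos=(-3.323,3.323), heading=135, 3 segment(s) drawn

Segment endpoints: x in {-3.323, 0, 5.657, 6.576}, y in {-6.576, -5.657, 0, 3.323}
xmin=-3.323, ymin=-6.576, xmax=6.576, ymax=3.323

Answer: -3.323 -6.576 6.576 3.323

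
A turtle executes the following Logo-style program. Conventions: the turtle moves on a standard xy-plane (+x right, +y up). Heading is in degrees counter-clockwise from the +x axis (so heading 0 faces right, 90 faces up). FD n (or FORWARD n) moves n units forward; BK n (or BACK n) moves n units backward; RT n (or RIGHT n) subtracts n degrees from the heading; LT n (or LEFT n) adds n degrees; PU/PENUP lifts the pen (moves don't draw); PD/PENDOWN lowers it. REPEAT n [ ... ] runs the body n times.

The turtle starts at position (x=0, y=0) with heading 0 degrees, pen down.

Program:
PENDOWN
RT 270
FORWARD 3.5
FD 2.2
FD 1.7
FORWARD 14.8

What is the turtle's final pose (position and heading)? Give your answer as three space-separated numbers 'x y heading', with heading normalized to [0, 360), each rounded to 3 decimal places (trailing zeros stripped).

Answer: 0 22.2 90

Derivation:
Executing turtle program step by step:
Start: pos=(0,0), heading=0, pen down
PD: pen down
RT 270: heading 0 -> 90
FD 3.5: (0,0) -> (0,3.5) [heading=90, draw]
FD 2.2: (0,3.5) -> (0,5.7) [heading=90, draw]
FD 1.7: (0,5.7) -> (0,7.4) [heading=90, draw]
FD 14.8: (0,7.4) -> (0,22.2) [heading=90, draw]
Final: pos=(0,22.2), heading=90, 4 segment(s) drawn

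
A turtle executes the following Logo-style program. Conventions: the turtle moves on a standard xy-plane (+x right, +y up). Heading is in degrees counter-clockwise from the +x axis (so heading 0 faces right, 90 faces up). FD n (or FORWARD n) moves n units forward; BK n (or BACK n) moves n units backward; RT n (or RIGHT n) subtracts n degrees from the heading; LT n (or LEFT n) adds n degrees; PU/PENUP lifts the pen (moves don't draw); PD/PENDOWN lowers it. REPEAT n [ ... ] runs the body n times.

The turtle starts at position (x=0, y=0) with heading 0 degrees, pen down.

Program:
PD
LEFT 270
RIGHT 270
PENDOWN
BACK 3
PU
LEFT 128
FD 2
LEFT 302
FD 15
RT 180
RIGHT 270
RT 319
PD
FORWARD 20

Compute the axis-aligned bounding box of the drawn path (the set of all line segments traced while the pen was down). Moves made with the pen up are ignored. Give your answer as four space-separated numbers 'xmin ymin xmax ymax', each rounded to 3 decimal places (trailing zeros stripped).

Executing turtle program step by step:
Start: pos=(0,0), heading=0, pen down
PD: pen down
LT 270: heading 0 -> 270
RT 270: heading 270 -> 0
PD: pen down
BK 3: (0,0) -> (-3,0) [heading=0, draw]
PU: pen up
LT 128: heading 0 -> 128
FD 2: (-3,0) -> (-4.231,1.576) [heading=128, move]
LT 302: heading 128 -> 70
FD 15: (-4.231,1.576) -> (0.899,15.671) [heading=70, move]
RT 180: heading 70 -> 250
RT 270: heading 250 -> 340
RT 319: heading 340 -> 21
PD: pen down
FD 20: (0.899,15.671) -> (19.571,22.839) [heading=21, draw]
Final: pos=(19.571,22.839), heading=21, 2 segment(s) drawn

Segment endpoints: x in {-3, 0, 0.899, 19.571}, y in {0, 15.671, 22.839}
xmin=-3, ymin=0, xmax=19.571, ymax=22.839

Answer: -3 0 19.571 22.839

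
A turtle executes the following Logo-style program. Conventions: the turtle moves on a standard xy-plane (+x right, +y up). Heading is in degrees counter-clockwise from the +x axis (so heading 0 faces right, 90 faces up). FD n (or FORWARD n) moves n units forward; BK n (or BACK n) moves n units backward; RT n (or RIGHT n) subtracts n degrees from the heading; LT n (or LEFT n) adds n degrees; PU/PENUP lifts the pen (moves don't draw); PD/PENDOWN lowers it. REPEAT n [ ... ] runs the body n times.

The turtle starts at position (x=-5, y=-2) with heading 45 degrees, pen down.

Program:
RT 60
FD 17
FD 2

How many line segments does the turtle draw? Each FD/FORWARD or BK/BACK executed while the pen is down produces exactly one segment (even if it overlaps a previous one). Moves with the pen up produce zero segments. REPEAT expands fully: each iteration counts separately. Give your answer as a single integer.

Answer: 2

Derivation:
Executing turtle program step by step:
Start: pos=(-5,-2), heading=45, pen down
RT 60: heading 45 -> 345
FD 17: (-5,-2) -> (11.421,-6.4) [heading=345, draw]
FD 2: (11.421,-6.4) -> (13.353,-6.918) [heading=345, draw]
Final: pos=(13.353,-6.918), heading=345, 2 segment(s) drawn
Segments drawn: 2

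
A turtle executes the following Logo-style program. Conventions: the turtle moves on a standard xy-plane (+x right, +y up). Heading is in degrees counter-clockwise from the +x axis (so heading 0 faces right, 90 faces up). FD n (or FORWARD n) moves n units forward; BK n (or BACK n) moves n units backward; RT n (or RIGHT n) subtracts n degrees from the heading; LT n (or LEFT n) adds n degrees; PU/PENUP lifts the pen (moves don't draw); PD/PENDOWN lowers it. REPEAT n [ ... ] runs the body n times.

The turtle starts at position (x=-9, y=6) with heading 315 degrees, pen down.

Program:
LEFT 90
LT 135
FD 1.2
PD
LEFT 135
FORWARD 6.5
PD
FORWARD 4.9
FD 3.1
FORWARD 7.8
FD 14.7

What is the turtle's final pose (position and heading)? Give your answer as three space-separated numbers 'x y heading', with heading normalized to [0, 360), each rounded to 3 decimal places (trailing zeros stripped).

Answer: 15.963 -20.163 315

Derivation:
Executing turtle program step by step:
Start: pos=(-9,6), heading=315, pen down
LT 90: heading 315 -> 45
LT 135: heading 45 -> 180
FD 1.2: (-9,6) -> (-10.2,6) [heading=180, draw]
PD: pen down
LT 135: heading 180 -> 315
FD 6.5: (-10.2,6) -> (-5.604,1.404) [heading=315, draw]
PD: pen down
FD 4.9: (-5.604,1.404) -> (-2.139,-2.061) [heading=315, draw]
FD 3.1: (-2.139,-2.061) -> (0.053,-4.253) [heading=315, draw]
FD 7.8: (0.053,-4.253) -> (5.568,-9.768) [heading=315, draw]
FD 14.7: (5.568,-9.768) -> (15.963,-20.163) [heading=315, draw]
Final: pos=(15.963,-20.163), heading=315, 6 segment(s) drawn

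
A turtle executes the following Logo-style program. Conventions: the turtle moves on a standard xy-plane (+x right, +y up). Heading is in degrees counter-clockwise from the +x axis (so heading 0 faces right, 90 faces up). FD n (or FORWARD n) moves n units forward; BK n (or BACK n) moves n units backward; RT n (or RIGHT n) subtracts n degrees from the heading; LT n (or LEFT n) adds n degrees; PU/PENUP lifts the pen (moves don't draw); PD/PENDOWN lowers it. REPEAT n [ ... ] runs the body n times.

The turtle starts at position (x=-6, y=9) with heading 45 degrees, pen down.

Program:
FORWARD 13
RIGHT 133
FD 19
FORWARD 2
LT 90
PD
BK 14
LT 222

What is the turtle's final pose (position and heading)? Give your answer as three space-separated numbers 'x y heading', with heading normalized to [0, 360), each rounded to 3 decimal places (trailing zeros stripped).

Answer: -10.066 -3.283 224

Derivation:
Executing turtle program step by step:
Start: pos=(-6,9), heading=45, pen down
FD 13: (-6,9) -> (3.192,18.192) [heading=45, draw]
RT 133: heading 45 -> 272
FD 19: (3.192,18.192) -> (3.855,-0.796) [heading=272, draw]
FD 2: (3.855,-0.796) -> (3.925,-2.795) [heading=272, draw]
LT 90: heading 272 -> 2
PD: pen down
BK 14: (3.925,-2.795) -> (-10.066,-3.283) [heading=2, draw]
LT 222: heading 2 -> 224
Final: pos=(-10.066,-3.283), heading=224, 4 segment(s) drawn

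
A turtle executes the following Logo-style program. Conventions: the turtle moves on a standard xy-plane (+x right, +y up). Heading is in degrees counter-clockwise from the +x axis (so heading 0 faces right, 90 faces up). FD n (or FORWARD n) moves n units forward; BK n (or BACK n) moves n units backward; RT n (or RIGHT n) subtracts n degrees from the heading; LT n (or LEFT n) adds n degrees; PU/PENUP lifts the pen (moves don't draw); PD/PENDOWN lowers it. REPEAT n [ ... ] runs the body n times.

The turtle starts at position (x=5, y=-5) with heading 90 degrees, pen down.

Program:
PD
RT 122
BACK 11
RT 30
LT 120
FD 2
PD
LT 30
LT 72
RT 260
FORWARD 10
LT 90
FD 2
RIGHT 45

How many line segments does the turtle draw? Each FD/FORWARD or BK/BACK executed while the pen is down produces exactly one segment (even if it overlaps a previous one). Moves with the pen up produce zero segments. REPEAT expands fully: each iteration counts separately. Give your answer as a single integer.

Answer: 4

Derivation:
Executing turtle program step by step:
Start: pos=(5,-5), heading=90, pen down
PD: pen down
RT 122: heading 90 -> 328
BK 11: (5,-5) -> (-4.329,0.829) [heading=328, draw]
RT 30: heading 328 -> 298
LT 120: heading 298 -> 58
FD 2: (-4.329,0.829) -> (-3.269,2.525) [heading=58, draw]
PD: pen down
LT 30: heading 58 -> 88
LT 72: heading 88 -> 160
RT 260: heading 160 -> 260
FD 10: (-3.269,2.525) -> (-5.005,-7.323) [heading=260, draw]
LT 90: heading 260 -> 350
FD 2: (-5.005,-7.323) -> (-3.036,-7.67) [heading=350, draw]
RT 45: heading 350 -> 305
Final: pos=(-3.036,-7.67), heading=305, 4 segment(s) drawn
Segments drawn: 4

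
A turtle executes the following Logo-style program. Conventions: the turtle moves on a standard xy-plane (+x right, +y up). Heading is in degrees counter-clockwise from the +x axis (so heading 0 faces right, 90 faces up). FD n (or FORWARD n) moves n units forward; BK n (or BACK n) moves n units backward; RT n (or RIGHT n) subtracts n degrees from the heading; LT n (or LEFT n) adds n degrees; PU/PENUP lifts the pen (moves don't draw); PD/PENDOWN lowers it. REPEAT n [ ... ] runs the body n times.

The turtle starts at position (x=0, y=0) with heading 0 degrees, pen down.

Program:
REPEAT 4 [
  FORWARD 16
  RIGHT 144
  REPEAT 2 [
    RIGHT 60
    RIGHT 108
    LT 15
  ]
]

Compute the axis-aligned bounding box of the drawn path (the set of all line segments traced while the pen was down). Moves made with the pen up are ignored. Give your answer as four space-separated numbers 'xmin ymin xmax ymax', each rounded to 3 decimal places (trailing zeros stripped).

Answer: 0 -16 16 0

Derivation:
Executing turtle program step by step:
Start: pos=(0,0), heading=0, pen down
REPEAT 4 [
  -- iteration 1/4 --
  FD 16: (0,0) -> (16,0) [heading=0, draw]
  RT 144: heading 0 -> 216
  REPEAT 2 [
    -- iteration 1/2 --
    RT 60: heading 216 -> 156
    RT 108: heading 156 -> 48
    LT 15: heading 48 -> 63
    -- iteration 2/2 --
    RT 60: heading 63 -> 3
    RT 108: heading 3 -> 255
    LT 15: heading 255 -> 270
  ]
  -- iteration 2/4 --
  FD 16: (16,0) -> (16,-16) [heading=270, draw]
  RT 144: heading 270 -> 126
  REPEAT 2 [
    -- iteration 1/2 --
    RT 60: heading 126 -> 66
    RT 108: heading 66 -> 318
    LT 15: heading 318 -> 333
    -- iteration 2/2 --
    RT 60: heading 333 -> 273
    RT 108: heading 273 -> 165
    LT 15: heading 165 -> 180
  ]
  -- iteration 3/4 --
  FD 16: (16,-16) -> (0,-16) [heading=180, draw]
  RT 144: heading 180 -> 36
  REPEAT 2 [
    -- iteration 1/2 --
    RT 60: heading 36 -> 336
    RT 108: heading 336 -> 228
    LT 15: heading 228 -> 243
    -- iteration 2/2 --
    RT 60: heading 243 -> 183
    RT 108: heading 183 -> 75
    LT 15: heading 75 -> 90
  ]
  -- iteration 4/4 --
  FD 16: (0,-16) -> (0,0) [heading=90, draw]
  RT 144: heading 90 -> 306
  REPEAT 2 [
    -- iteration 1/2 --
    RT 60: heading 306 -> 246
    RT 108: heading 246 -> 138
    LT 15: heading 138 -> 153
    -- iteration 2/2 --
    RT 60: heading 153 -> 93
    RT 108: heading 93 -> 345
    LT 15: heading 345 -> 0
  ]
]
Final: pos=(0,0), heading=0, 4 segment(s) drawn

Segment endpoints: x in {0, 0, 0, 16, 16}, y in {-16, -16, 0, 0}
xmin=0, ymin=-16, xmax=16, ymax=0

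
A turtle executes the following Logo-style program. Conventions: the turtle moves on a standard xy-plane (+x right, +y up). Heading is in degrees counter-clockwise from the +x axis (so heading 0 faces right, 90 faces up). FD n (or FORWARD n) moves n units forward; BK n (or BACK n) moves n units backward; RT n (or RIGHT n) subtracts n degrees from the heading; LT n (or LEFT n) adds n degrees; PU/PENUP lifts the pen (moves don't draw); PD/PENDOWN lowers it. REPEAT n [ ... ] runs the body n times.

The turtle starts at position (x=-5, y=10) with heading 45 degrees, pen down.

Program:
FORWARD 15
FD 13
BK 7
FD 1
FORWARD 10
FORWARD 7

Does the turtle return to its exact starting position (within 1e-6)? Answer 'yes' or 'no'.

Executing turtle program step by step:
Start: pos=(-5,10), heading=45, pen down
FD 15: (-5,10) -> (5.607,20.607) [heading=45, draw]
FD 13: (5.607,20.607) -> (14.799,29.799) [heading=45, draw]
BK 7: (14.799,29.799) -> (9.849,24.849) [heading=45, draw]
FD 1: (9.849,24.849) -> (10.556,25.556) [heading=45, draw]
FD 10: (10.556,25.556) -> (17.627,32.627) [heading=45, draw]
FD 7: (17.627,32.627) -> (22.577,37.577) [heading=45, draw]
Final: pos=(22.577,37.577), heading=45, 6 segment(s) drawn

Start position: (-5, 10)
Final position: (22.577, 37.577)
Distance = 39; >= 1e-6 -> NOT closed

Answer: no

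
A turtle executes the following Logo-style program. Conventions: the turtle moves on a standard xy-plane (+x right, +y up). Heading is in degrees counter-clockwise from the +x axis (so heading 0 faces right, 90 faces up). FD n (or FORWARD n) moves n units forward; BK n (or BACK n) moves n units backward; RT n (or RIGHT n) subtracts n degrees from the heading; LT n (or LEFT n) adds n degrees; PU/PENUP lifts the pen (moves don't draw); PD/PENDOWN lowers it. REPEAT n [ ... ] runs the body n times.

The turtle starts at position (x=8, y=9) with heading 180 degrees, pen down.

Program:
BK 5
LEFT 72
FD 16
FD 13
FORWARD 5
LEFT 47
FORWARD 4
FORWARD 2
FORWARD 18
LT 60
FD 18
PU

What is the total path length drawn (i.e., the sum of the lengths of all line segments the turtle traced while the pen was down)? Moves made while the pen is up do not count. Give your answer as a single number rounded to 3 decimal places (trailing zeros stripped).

Answer: 81

Derivation:
Executing turtle program step by step:
Start: pos=(8,9), heading=180, pen down
BK 5: (8,9) -> (13,9) [heading=180, draw]
LT 72: heading 180 -> 252
FD 16: (13,9) -> (8.056,-6.217) [heading=252, draw]
FD 13: (8.056,-6.217) -> (4.039,-18.581) [heading=252, draw]
FD 5: (4.039,-18.581) -> (2.493,-23.336) [heading=252, draw]
LT 47: heading 252 -> 299
FD 4: (2.493,-23.336) -> (4.433,-26.834) [heading=299, draw]
FD 2: (4.433,-26.834) -> (5.402,-28.584) [heading=299, draw]
FD 18: (5.402,-28.584) -> (14.129,-44.327) [heading=299, draw]
LT 60: heading 299 -> 359
FD 18: (14.129,-44.327) -> (32.126,-44.641) [heading=359, draw]
PU: pen up
Final: pos=(32.126,-44.641), heading=359, 8 segment(s) drawn

Segment lengths:
  seg 1: (8,9) -> (13,9), length = 5
  seg 2: (13,9) -> (8.056,-6.217), length = 16
  seg 3: (8.056,-6.217) -> (4.039,-18.581), length = 13
  seg 4: (4.039,-18.581) -> (2.493,-23.336), length = 5
  seg 5: (2.493,-23.336) -> (4.433,-26.834), length = 4
  seg 6: (4.433,-26.834) -> (5.402,-28.584), length = 2
  seg 7: (5.402,-28.584) -> (14.129,-44.327), length = 18
  seg 8: (14.129,-44.327) -> (32.126,-44.641), length = 18
Total = 81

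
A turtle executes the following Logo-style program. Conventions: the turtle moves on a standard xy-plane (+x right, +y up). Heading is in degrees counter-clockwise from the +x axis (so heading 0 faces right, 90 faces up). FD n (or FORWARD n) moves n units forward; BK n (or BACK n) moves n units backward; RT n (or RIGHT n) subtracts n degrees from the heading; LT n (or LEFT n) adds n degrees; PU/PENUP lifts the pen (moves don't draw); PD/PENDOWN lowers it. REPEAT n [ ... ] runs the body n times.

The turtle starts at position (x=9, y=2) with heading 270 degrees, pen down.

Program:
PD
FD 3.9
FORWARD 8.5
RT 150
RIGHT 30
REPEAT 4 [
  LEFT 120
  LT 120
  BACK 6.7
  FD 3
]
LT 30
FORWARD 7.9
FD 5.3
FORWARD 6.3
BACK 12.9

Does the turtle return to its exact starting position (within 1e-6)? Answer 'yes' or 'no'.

Executing turtle program step by step:
Start: pos=(9,2), heading=270, pen down
PD: pen down
FD 3.9: (9,2) -> (9,-1.9) [heading=270, draw]
FD 8.5: (9,-1.9) -> (9,-10.4) [heading=270, draw]
RT 150: heading 270 -> 120
RT 30: heading 120 -> 90
REPEAT 4 [
  -- iteration 1/4 --
  LT 120: heading 90 -> 210
  LT 120: heading 210 -> 330
  BK 6.7: (9,-10.4) -> (3.198,-7.05) [heading=330, draw]
  FD 3: (3.198,-7.05) -> (5.796,-8.55) [heading=330, draw]
  -- iteration 2/4 --
  LT 120: heading 330 -> 90
  LT 120: heading 90 -> 210
  BK 6.7: (5.796,-8.55) -> (11.598,-5.2) [heading=210, draw]
  FD 3: (11.598,-5.2) -> (9,-6.7) [heading=210, draw]
  -- iteration 3/4 --
  LT 120: heading 210 -> 330
  LT 120: heading 330 -> 90
  BK 6.7: (9,-6.7) -> (9,-13.4) [heading=90, draw]
  FD 3: (9,-13.4) -> (9,-10.4) [heading=90, draw]
  -- iteration 4/4 --
  LT 120: heading 90 -> 210
  LT 120: heading 210 -> 330
  BK 6.7: (9,-10.4) -> (3.198,-7.05) [heading=330, draw]
  FD 3: (3.198,-7.05) -> (5.796,-8.55) [heading=330, draw]
]
LT 30: heading 330 -> 0
FD 7.9: (5.796,-8.55) -> (13.696,-8.55) [heading=0, draw]
FD 5.3: (13.696,-8.55) -> (18.996,-8.55) [heading=0, draw]
FD 6.3: (18.996,-8.55) -> (25.296,-8.55) [heading=0, draw]
BK 12.9: (25.296,-8.55) -> (12.396,-8.55) [heading=0, draw]
Final: pos=(12.396,-8.55), heading=0, 14 segment(s) drawn

Start position: (9, 2)
Final position: (12.396, -8.55)
Distance = 11.083; >= 1e-6 -> NOT closed

Answer: no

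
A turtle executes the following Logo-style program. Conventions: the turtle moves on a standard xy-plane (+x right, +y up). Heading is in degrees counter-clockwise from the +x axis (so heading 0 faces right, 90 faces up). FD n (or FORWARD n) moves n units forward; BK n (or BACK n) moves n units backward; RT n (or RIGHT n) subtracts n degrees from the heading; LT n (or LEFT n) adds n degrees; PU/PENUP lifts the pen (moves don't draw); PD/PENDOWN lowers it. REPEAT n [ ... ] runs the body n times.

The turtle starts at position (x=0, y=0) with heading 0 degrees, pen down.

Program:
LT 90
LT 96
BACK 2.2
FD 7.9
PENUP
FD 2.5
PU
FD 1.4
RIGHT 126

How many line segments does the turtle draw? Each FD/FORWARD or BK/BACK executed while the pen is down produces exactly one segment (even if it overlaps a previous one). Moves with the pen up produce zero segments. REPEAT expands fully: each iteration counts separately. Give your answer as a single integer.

Answer: 2

Derivation:
Executing turtle program step by step:
Start: pos=(0,0), heading=0, pen down
LT 90: heading 0 -> 90
LT 96: heading 90 -> 186
BK 2.2: (0,0) -> (2.188,0.23) [heading=186, draw]
FD 7.9: (2.188,0.23) -> (-5.669,-0.596) [heading=186, draw]
PU: pen up
FD 2.5: (-5.669,-0.596) -> (-8.155,-0.857) [heading=186, move]
PU: pen up
FD 1.4: (-8.155,-0.857) -> (-9.547,-1.003) [heading=186, move]
RT 126: heading 186 -> 60
Final: pos=(-9.547,-1.003), heading=60, 2 segment(s) drawn
Segments drawn: 2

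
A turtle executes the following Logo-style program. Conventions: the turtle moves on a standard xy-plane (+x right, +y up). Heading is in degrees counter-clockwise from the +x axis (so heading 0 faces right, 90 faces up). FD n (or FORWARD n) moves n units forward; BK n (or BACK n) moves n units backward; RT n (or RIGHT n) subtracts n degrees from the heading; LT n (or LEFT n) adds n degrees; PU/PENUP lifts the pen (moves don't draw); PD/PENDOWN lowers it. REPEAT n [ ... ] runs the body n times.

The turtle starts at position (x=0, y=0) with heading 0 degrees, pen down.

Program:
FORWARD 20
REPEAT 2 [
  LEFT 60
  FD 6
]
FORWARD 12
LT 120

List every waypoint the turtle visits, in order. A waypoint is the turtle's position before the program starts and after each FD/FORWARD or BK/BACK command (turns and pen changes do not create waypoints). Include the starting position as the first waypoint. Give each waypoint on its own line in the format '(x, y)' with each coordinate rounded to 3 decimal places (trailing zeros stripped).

Answer: (0, 0)
(20, 0)
(23, 5.196)
(20, 10.392)
(14, 20.785)

Derivation:
Executing turtle program step by step:
Start: pos=(0,0), heading=0, pen down
FD 20: (0,0) -> (20,0) [heading=0, draw]
REPEAT 2 [
  -- iteration 1/2 --
  LT 60: heading 0 -> 60
  FD 6: (20,0) -> (23,5.196) [heading=60, draw]
  -- iteration 2/2 --
  LT 60: heading 60 -> 120
  FD 6: (23,5.196) -> (20,10.392) [heading=120, draw]
]
FD 12: (20,10.392) -> (14,20.785) [heading=120, draw]
LT 120: heading 120 -> 240
Final: pos=(14,20.785), heading=240, 4 segment(s) drawn
Waypoints (5 total):
(0, 0)
(20, 0)
(23, 5.196)
(20, 10.392)
(14, 20.785)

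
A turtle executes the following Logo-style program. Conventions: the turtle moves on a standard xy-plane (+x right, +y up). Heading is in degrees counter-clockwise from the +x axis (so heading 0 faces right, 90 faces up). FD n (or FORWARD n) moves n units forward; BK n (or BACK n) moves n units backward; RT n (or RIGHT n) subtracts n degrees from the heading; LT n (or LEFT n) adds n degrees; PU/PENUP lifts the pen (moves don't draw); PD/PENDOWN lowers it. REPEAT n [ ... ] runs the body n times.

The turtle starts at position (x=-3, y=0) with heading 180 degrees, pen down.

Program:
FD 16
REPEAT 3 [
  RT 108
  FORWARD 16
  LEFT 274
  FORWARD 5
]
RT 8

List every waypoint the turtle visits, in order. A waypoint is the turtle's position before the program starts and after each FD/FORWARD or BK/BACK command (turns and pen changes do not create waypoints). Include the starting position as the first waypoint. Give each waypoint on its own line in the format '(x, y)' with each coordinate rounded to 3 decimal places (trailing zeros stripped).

Answer: (-3, 0)
(-19, 0)
(-14.056, 15.217)
(-9.204, 14.007)
(-17.683, 0.439)
(-22.098, 2.786)
(-10.588, 13.9)
(-6.873, 10.555)

Derivation:
Executing turtle program step by step:
Start: pos=(-3,0), heading=180, pen down
FD 16: (-3,0) -> (-19,0) [heading=180, draw]
REPEAT 3 [
  -- iteration 1/3 --
  RT 108: heading 180 -> 72
  FD 16: (-19,0) -> (-14.056,15.217) [heading=72, draw]
  LT 274: heading 72 -> 346
  FD 5: (-14.056,15.217) -> (-9.204,14.007) [heading=346, draw]
  -- iteration 2/3 --
  RT 108: heading 346 -> 238
  FD 16: (-9.204,14.007) -> (-17.683,0.439) [heading=238, draw]
  LT 274: heading 238 -> 152
  FD 5: (-17.683,0.439) -> (-22.098,2.786) [heading=152, draw]
  -- iteration 3/3 --
  RT 108: heading 152 -> 44
  FD 16: (-22.098,2.786) -> (-10.588,13.9) [heading=44, draw]
  LT 274: heading 44 -> 318
  FD 5: (-10.588,13.9) -> (-6.873,10.555) [heading=318, draw]
]
RT 8: heading 318 -> 310
Final: pos=(-6.873,10.555), heading=310, 7 segment(s) drawn
Waypoints (8 total):
(-3, 0)
(-19, 0)
(-14.056, 15.217)
(-9.204, 14.007)
(-17.683, 0.439)
(-22.098, 2.786)
(-10.588, 13.9)
(-6.873, 10.555)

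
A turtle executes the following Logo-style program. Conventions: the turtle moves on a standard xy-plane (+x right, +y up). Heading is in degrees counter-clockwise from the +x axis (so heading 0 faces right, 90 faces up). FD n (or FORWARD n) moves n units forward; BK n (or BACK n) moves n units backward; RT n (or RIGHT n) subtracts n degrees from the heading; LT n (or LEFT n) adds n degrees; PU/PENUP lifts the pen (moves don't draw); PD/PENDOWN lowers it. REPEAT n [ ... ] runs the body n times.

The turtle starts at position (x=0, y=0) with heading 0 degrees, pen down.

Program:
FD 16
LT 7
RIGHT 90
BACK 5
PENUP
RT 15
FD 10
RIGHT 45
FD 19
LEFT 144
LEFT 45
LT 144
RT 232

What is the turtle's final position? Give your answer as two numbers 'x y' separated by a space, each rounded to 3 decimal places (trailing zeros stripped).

Answer: -1.175 -16.374

Derivation:
Executing turtle program step by step:
Start: pos=(0,0), heading=0, pen down
FD 16: (0,0) -> (16,0) [heading=0, draw]
LT 7: heading 0 -> 7
RT 90: heading 7 -> 277
BK 5: (16,0) -> (15.391,4.963) [heading=277, draw]
PU: pen up
RT 15: heading 277 -> 262
FD 10: (15.391,4.963) -> (13.999,-4.94) [heading=262, move]
RT 45: heading 262 -> 217
FD 19: (13.999,-4.94) -> (-1.175,-16.374) [heading=217, move]
LT 144: heading 217 -> 1
LT 45: heading 1 -> 46
LT 144: heading 46 -> 190
RT 232: heading 190 -> 318
Final: pos=(-1.175,-16.374), heading=318, 2 segment(s) drawn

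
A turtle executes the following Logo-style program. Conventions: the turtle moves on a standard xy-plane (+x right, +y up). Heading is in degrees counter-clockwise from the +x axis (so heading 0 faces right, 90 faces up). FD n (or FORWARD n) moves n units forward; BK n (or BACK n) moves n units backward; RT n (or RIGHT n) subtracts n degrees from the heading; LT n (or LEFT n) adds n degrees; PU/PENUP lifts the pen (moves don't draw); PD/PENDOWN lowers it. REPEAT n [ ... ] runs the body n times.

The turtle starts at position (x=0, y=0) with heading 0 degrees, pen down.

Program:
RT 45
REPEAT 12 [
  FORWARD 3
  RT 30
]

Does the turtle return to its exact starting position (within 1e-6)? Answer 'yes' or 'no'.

Executing turtle program step by step:
Start: pos=(0,0), heading=0, pen down
RT 45: heading 0 -> 315
REPEAT 12 [
  -- iteration 1/12 --
  FD 3: (0,0) -> (2.121,-2.121) [heading=315, draw]
  RT 30: heading 315 -> 285
  -- iteration 2/12 --
  FD 3: (2.121,-2.121) -> (2.898,-5.019) [heading=285, draw]
  RT 30: heading 285 -> 255
  -- iteration 3/12 --
  FD 3: (2.898,-5.019) -> (2.121,-7.917) [heading=255, draw]
  RT 30: heading 255 -> 225
  -- iteration 4/12 --
  FD 3: (2.121,-7.917) -> (0,-10.038) [heading=225, draw]
  RT 30: heading 225 -> 195
  -- iteration 5/12 --
  FD 3: (0,-10.038) -> (-2.898,-10.815) [heading=195, draw]
  RT 30: heading 195 -> 165
  -- iteration 6/12 --
  FD 3: (-2.898,-10.815) -> (-5.796,-10.038) [heading=165, draw]
  RT 30: heading 165 -> 135
  -- iteration 7/12 --
  FD 3: (-5.796,-10.038) -> (-7.917,-7.917) [heading=135, draw]
  RT 30: heading 135 -> 105
  -- iteration 8/12 --
  FD 3: (-7.917,-7.917) -> (-8.693,-5.019) [heading=105, draw]
  RT 30: heading 105 -> 75
  -- iteration 9/12 --
  FD 3: (-8.693,-5.019) -> (-7.917,-2.121) [heading=75, draw]
  RT 30: heading 75 -> 45
  -- iteration 10/12 --
  FD 3: (-7.917,-2.121) -> (-5.796,0) [heading=45, draw]
  RT 30: heading 45 -> 15
  -- iteration 11/12 --
  FD 3: (-5.796,0) -> (-2.898,0.776) [heading=15, draw]
  RT 30: heading 15 -> 345
  -- iteration 12/12 --
  FD 3: (-2.898,0.776) -> (0,0) [heading=345, draw]
  RT 30: heading 345 -> 315
]
Final: pos=(0,0), heading=315, 12 segment(s) drawn

Start position: (0, 0)
Final position: (0, 0)
Distance = 0; < 1e-6 -> CLOSED

Answer: yes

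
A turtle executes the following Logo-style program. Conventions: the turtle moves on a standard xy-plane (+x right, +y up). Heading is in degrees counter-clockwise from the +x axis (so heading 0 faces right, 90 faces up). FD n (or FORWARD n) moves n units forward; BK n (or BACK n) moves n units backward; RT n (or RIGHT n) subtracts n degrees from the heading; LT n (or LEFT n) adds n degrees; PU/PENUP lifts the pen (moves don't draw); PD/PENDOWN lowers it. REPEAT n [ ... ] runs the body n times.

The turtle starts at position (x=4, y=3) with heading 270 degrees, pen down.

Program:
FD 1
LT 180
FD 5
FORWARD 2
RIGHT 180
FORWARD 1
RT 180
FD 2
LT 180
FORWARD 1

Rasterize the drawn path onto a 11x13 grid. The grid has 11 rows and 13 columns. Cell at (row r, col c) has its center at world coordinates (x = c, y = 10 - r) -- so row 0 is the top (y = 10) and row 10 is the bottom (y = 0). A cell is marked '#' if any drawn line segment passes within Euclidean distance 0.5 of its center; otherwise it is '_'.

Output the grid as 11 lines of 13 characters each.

Answer: ____#________
____#________
____#________
____#________
____#________
____#________
____#________
____#________
____#________
_____________
_____________

Derivation:
Segment 0: (4,3) -> (4,2)
Segment 1: (4,2) -> (4,7)
Segment 2: (4,7) -> (4,9)
Segment 3: (4,9) -> (4,8)
Segment 4: (4,8) -> (4,10)
Segment 5: (4,10) -> (4,9)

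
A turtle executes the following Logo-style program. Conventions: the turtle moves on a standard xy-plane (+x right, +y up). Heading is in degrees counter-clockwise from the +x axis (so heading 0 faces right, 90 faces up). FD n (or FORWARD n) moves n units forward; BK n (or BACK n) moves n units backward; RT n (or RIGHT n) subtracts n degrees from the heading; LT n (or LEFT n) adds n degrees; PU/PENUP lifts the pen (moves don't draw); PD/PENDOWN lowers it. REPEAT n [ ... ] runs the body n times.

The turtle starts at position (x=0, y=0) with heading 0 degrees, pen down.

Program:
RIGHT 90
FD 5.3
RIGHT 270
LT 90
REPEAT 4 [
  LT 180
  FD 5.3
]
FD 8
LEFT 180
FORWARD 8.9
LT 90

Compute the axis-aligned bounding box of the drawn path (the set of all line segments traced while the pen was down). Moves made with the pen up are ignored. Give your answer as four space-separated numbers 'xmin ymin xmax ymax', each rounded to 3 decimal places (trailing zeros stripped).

Executing turtle program step by step:
Start: pos=(0,0), heading=0, pen down
RT 90: heading 0 -> 270
FD 5.3: (0,0) -> (0,-5.3) [heading=270, draw]
RT 270: heading 270 -> 0
LT 90: heading 0 -> 90
REPEAT 4 [
  -- iteration 1/4 --
  LT 180: heading 90 -> 270
  FD 5.3: (0,-5.3) -> (0,-10.6) [heading=270, draw]
  -- iteration 2/4 --
  LT 180: heading 270 -> 90
  FD 5.3: (0,-10.6) -> (0,-5.3) [heading=90, draw]
  -- iteration 3/4 --
  LT 180: heading 90 -> 270
  FD 5.3: (0,-5.3) -> (0,-10.6) [heading=270, draw]
  -- iteration 4/4 --
  LT 180: heading 270 -> 90
  FD 5.3: (0,-10.6) -> (0,-5.3) [heading=90, draw]
]
FD 8: (0,-5.3) -> (0,2.7) [heading=90, draw]
LT 180: heading 90 -> 270
FD 8.9: (0,2.7) -> (0,-6.2) [heading=270, draw]
LT 90: heading 270 -> 0
Final: pos=(0,-6.2), heading=0, 7 segment(s) drawn

Segment endpoints: x in {0, 0, 0, 0, 0, 0, 0}, y in {-10.6, -6.2, -5.3, 0, 2.7}
xmin=0, ymin=-10.6, xmax=0, ymax=2.7

Answer: 0 -10.6 0 2.7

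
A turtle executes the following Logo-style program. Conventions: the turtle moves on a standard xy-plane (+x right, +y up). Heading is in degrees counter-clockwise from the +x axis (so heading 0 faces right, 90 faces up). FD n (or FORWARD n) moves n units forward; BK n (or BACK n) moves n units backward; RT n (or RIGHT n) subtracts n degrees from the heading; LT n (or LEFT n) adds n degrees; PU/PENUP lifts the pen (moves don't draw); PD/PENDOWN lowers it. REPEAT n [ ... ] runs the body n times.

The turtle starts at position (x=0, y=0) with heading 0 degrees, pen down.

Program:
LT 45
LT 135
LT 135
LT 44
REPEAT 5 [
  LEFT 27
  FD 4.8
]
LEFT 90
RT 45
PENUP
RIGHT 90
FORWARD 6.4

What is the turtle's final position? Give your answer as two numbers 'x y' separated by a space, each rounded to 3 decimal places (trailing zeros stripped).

Answer: 3.41 25.107

Derivation:
Executing turtle program step by step:
Start: pos=(0,0), heading=0, pen down
LT 45: heading 0 -> 45
LT 135: heading 45 -> 180
LT 135: heading 180 -> 315
LT 44: heading 315 -> 359
REPEAT 5 [
  -- iteration 1/5 --
  LT 27: heading 359 -> 26
  FD 4.8: (0,0) -> (4.314,2.104) [heading=26, draw]
  -- iteration 2/5 --
  LT 27: heading 26 -> 53
  FD 4.8: (4.314,2.104) -> (7.203,5.938) [heading=53, draw]
  -- iteration 3/5 --
  LT 27: heading 53 -> 80
  FD 4.8: (7.203,5.938) -> (8.036,10.665) [heading=80, draw]
  -- iteration 4/5 --
  LT 27: heading 80 -> 107
  FD 4.8: (8.036,10.665) -> (6.633,15.255) [heading=107, draw]
  -- iteration 5/5 --
  LT 27: heading 107 -> 134
  FD 4.8: (6.633,15.255) -> (3.299,18.708) [heading=134, draw]
]
LT 90: heading 134 -> 224
RT 45: heading 224 -> 179
PU: pen up
RT 90: heading 179 -> 89
FD 6.4: (3.299,18.708) -> (3.41,25.107) [heading=89, move]
Final: pos=(3.41,25.107), heading=89, 5 segment(s) drawn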